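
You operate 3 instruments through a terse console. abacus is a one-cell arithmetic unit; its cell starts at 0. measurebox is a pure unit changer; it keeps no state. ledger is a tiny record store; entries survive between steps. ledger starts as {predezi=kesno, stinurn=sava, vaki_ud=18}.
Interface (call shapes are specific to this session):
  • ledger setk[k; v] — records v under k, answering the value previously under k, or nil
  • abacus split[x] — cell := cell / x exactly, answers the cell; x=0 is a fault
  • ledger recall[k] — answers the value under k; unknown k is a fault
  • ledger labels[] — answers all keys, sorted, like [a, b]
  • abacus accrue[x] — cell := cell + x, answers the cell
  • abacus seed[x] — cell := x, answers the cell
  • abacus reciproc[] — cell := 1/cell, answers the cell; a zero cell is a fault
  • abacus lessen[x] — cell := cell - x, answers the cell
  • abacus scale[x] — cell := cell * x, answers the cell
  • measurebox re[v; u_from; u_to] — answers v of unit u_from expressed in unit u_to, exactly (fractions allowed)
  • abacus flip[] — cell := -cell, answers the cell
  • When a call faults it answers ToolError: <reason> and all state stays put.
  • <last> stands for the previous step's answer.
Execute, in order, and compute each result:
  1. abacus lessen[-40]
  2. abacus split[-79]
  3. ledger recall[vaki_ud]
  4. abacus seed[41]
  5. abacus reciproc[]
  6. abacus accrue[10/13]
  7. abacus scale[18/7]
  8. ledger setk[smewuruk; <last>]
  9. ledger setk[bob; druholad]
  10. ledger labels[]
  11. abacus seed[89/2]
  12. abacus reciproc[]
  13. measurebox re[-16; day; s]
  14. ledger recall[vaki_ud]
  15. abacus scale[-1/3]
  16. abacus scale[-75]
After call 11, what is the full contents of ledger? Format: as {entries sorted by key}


Then abacus lessen using x→-40, and get 40.
I call abacus split using x→-79, and see -40/79.
I call ledger recall using k→vaki_ud, which returns 18.
I use abacus seed using x→41, yielding 41.
I invoke abacus reciproc, — result: 1/41.
I run abacus accrue using x→10/13, and get 423/533.
I try abacus scale using x→18/7: 7614/3731.
Now I run ledger setk using k→smewuruk, v→<last>, — result: nil.
I run ledger setk using k→bob, v→druholad, and observe nil.
Next I call ledger labels, — result: [bob, predezi, smewuruk, stinurn, vaki_ud].
I try abacus seed using x→89/2, and see 89/2.
I try abacus reciproc, giving 2/89.
Using measurebox re using v→-16, u_from→day, u_to→s, and observe -1382400.
I run ledger recall using k→vaki_ud, and see 18.
I try abacus scale using x→-1/3: -2/267.
I run abacus scale using x→-75: 50/89.

Answer: {bob=druholad, predezi=kesno, smewuruk=7614/3731, stinurn=sava, vaki_ud=18}


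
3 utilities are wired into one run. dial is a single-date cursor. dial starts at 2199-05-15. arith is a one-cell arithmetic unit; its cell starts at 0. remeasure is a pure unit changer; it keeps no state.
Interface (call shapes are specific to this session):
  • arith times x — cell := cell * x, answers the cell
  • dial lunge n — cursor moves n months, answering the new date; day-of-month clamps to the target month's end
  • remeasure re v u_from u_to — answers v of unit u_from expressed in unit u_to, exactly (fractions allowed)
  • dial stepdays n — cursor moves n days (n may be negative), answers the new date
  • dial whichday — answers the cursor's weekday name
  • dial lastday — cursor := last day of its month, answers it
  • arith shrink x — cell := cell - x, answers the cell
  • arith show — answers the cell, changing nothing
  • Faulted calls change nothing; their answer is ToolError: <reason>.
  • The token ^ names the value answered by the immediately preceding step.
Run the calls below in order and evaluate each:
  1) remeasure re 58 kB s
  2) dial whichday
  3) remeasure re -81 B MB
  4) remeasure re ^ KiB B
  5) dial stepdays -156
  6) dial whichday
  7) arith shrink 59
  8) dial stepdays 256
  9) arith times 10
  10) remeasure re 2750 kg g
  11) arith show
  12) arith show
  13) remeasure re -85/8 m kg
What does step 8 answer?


Answer: 2199-08-23

Derivation:
;; 1. remeasure re(v=58, u_from=kB, u_to=s) == ToolError: incompatible units
;; 2. dial whichday() == Wednesday
;; 3. remeasure re(v=-81, u_from=B, u_to=MB) == -81/1000000
;; 4. remeasure re(v=^, u_from=KiB, u_to=B) == -1296/15625
;; 5. dial stepdays(n=-156) == 2198-12-10
;; 6. dial whichday() == Monday
;; 7. arith shrink(x=59) == -59
;; 8. dial stepdays(n=256) == 2199-08-23
;; 9. arith times(x=10) == -590
;; 10. remeasure re(v=2750, u_from=kg, u_to=g) == 2750000
;; 11. arith show() == -590
;; 12. arith show() == -590
;; 13. remeasure re(v=-85/8, u_from=m, u_to=kg) == ToolError: incompatible units


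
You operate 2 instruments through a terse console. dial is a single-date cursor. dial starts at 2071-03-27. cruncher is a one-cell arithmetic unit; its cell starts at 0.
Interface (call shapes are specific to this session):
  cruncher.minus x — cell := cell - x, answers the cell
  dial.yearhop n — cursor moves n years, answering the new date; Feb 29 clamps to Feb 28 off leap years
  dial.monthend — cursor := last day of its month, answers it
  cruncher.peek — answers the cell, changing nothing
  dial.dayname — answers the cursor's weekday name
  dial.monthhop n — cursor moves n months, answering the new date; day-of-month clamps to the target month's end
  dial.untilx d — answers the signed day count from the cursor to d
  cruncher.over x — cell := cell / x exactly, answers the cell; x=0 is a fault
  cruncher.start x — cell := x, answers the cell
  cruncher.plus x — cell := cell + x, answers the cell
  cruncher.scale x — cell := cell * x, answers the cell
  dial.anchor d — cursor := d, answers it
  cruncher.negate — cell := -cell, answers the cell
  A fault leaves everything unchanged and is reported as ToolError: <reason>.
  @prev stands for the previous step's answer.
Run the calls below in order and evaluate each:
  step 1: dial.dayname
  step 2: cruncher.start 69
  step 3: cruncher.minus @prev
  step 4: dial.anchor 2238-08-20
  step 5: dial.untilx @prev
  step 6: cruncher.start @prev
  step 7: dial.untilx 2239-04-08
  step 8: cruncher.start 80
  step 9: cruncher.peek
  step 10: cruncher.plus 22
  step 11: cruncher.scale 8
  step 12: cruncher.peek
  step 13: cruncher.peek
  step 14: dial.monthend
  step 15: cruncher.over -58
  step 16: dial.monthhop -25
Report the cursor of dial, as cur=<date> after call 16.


Invoking dial.dayname, and observe Friday.
Now I run cruncher.start(x=69), which returns 69.
Now I run cruncher.minus(x=@prev), giving 0.
I run dial.anchor(d=2238-08-20): 2238-08-20.
I try dial.untilx(d=@prev), giving 0.
Using cruncher.start(x=@prev), and observe 0.
Calling dial.untilx(d=2239-04-08), → 231.
Calling cruncher.start(x=80), and get 80.
I invoke cruncher.peek, — result: 80.
I call cruncher.plus(x=22), yielding 102.
I invoke cruncher.scale(x=8), → 816.
Using cruncher.peek, which returns 816.
I call cruncher.peek, and observe 816.
I try dial.monthend(), and get 2238-08-31.
Now I run cruncher.over(x=-58), giving -408/29.
I call dial.monthhop(n=-25), → 2236-07-31.

Answer: cur=2236-07-31


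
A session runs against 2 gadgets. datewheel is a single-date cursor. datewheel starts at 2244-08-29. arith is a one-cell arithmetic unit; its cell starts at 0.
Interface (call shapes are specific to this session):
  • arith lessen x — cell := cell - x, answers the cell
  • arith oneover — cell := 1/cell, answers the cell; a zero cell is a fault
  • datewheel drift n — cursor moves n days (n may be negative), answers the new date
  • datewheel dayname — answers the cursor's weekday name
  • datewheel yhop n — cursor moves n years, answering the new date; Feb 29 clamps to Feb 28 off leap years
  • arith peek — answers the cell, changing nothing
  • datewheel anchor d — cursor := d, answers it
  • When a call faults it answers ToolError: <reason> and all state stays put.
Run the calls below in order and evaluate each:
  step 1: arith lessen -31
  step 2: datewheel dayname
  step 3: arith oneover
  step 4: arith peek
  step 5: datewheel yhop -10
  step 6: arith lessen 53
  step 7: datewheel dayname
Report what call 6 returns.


Answer: -1642/31

Derivation:
Calling arith lessen passing x=-31, and observe 31.
Now I run datewheel dayname(), and see Thursday.
I try arith oneover(), giving 1/31.
Now I run arith peek(), giving 1/31.
Then datewheel yhop passing n=-10, and see 2234-08-29.
I invoke arith lessen passing x=53, → -1642/31.
Calling datewheel dayname, and observe Friday.


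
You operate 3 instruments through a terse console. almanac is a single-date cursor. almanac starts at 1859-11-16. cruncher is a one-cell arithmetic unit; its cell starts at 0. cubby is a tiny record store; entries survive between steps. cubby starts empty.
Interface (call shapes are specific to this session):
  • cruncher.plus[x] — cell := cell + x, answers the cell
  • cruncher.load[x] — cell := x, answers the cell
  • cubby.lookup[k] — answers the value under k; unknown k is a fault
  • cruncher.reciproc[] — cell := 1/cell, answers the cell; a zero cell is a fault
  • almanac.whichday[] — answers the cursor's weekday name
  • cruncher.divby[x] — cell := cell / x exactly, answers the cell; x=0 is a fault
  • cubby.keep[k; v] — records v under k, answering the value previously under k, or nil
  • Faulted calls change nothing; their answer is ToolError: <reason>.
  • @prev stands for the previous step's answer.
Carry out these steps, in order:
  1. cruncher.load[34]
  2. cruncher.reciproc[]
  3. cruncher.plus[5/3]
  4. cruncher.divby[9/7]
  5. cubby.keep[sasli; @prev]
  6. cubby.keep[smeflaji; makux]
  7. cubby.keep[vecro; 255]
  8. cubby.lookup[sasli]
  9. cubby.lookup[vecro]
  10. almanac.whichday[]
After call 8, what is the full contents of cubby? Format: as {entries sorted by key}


~$ load 34
[out] 34
~$ reciproc
[out] 1/34
~$ plus 5/3
[out] 173/102
~$ divby 9/7
[out] 1211/918
~$ keep sasli @prev
[out] nil
~$ keep smeflaji makux
[out] nil
~$ keep vecro 255
[out] nil
~$ lookup sasli
[out] 1211/918
~$ lookup vecro
[out] 255
~$ whichday
[out] Wednesday

Answer: {sasli=1211/918, smeflaji=makux, vecro=255}


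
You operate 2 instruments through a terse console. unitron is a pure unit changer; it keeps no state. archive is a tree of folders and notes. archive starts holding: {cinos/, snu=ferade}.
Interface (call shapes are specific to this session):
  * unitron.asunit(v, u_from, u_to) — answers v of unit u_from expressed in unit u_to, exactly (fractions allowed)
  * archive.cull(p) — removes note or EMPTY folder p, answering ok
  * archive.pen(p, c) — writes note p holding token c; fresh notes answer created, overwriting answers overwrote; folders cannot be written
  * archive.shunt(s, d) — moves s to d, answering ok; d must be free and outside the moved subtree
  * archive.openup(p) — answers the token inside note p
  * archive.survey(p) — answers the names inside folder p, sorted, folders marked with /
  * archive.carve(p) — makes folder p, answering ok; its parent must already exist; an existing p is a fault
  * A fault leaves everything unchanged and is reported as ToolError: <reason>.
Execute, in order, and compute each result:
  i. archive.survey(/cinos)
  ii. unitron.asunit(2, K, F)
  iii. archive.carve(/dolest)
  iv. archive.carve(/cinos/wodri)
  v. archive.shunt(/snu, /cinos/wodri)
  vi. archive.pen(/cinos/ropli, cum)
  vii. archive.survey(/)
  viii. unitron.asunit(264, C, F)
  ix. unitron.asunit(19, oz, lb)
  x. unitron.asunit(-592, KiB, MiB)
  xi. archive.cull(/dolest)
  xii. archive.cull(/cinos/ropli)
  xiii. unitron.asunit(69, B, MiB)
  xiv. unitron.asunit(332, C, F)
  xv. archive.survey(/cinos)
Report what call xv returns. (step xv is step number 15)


Answer: [wodri/]

Derivation:
% archive.survey p=/cinos
= []
% unitron.asunit v=2 u_from=K u_to=F
= -45607/100
% archive.carve p=/dolest
= ok
% archive.carve p=/cinos/wodri
= ok
% archive.shunt s=/snu d=/cinos/wodri
= ToolError: exists
% archive.pen p=/cinos/ropli c=cum
= created
% archive.survey p=/
= [cinos/, dolest/, snu]
% unitron.asunit v=264 u_from=C u_to=F
= 2536/5
% unitron.asunit v=19 u_from=oz u_to=lb
= 19/16
% unitron.asunit v=-592 u_from=KiB u_to=MiB
= -37/64
% archive.cull p=/dolest
= ok
% archive.cull p=/cinos/ropli
= ok
% unitron.asunit v=69 u_from=B u_to=MiB
= 69/1048576
% unitron.asunit v=332 u_from=C u_to=F
= 3148/5
% archive.survey p=/cinos
= [wodri/]


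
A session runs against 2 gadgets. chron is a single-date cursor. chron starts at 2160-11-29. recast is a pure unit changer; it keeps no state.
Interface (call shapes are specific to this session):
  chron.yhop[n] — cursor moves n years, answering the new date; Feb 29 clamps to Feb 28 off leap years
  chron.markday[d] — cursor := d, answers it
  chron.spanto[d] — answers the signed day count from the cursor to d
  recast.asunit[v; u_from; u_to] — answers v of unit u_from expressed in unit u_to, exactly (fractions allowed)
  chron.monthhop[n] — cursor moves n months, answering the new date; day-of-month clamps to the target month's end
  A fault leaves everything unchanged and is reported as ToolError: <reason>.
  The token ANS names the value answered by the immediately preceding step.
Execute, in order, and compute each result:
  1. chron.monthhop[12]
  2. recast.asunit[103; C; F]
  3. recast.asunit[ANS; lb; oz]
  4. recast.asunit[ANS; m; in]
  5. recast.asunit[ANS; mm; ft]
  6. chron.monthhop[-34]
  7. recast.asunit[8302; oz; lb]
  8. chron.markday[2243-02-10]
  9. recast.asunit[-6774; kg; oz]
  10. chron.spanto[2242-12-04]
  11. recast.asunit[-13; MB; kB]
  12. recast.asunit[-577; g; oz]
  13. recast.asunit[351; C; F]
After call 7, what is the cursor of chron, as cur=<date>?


Answer: cur=2159-01-29

Derivation:
→ chron.monthhop(n=12)
← 2161-11-29
→ recast.asunit(v=103, u_from=C, u_to=F)
← 1087/5
→ recast.asunit(v=ANS, u_from=lb, u_to=oz)
← 17392/5
→ recast.asunit(v=ANS, u_from=m, u_to=in)
← 17392000/127
→ recast.asunit(v=ANS, u_from=mm, u_to=ft)
← 21740000/48387
→ chron.monthhop(n=-34)
← 2159-01-29
→ recast.asunit(v=8302, u_from=oz, u_to=lb)
← 4151/8
→ chron.markday(d=2243-02-10)
← 2243-02-10
→ recast.asunit(v=-6774, u_from=kg, u_to=oz)
← -10838400000000/45359237
→ chron.spanto(d=2242-12-04)
← -68
→ recast.asunit(v=-13, u_from=MB, u_to=kB)
← -13000
→ recast.asunit(v=-577, u_from=g, u_to=oz)
← -923200000/45359237
→ recast.asunit(v=351, u_from=C, u_to=F)
← 3319/5


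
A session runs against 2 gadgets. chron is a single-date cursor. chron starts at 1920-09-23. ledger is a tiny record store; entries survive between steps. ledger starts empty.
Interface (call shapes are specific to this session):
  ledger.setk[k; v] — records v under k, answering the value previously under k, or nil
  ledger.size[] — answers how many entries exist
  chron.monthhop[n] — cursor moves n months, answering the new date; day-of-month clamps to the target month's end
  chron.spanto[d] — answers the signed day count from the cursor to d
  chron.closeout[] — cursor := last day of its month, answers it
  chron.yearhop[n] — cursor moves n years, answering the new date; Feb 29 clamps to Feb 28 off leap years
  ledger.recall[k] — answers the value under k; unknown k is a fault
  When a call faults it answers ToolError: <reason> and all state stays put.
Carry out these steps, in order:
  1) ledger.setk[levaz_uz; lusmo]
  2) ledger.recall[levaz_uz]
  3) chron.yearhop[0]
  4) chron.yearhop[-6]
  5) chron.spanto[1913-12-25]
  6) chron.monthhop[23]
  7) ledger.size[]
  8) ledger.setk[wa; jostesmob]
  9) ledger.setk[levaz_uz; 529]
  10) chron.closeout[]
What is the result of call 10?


·→ setk(k→levaz_uz, v→lusmo)
·← nil
·→ recall(k→levaz_uz)
·← lusmo
·→ yearhop(n→0)
·← 1920-09-23
·→ yearhop(n→-6)
·← 1914-09-23
·→ spanto(d→1913-12-25)
·← -272
·→ monthhop(n→23)
·← 1916-08-23
·→ size()
·← 1
·→ setk(k→wa, v→jostesmob)
·← nil
·→ setk(k→levaz_uz, v→529)
·← lusmo
·→ closeout()
·← 1916-08-31

Answer: 1916-08-31


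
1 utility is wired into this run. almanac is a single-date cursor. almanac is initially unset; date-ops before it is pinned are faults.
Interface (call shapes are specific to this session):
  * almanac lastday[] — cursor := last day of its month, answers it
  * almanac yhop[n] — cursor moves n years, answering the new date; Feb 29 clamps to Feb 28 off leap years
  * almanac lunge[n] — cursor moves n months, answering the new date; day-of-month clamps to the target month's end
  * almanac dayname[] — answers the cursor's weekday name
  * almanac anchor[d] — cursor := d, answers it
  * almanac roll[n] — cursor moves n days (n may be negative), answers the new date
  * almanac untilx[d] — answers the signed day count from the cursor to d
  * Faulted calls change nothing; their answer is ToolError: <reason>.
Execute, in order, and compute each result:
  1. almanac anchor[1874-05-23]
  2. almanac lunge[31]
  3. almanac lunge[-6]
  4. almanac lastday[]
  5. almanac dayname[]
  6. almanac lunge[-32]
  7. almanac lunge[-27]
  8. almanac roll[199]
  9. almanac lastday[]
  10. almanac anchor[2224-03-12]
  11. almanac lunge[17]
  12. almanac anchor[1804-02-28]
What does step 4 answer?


% 1. almanac anchor(d: 1874-05-23) : 1874-05-23
% 2. almanac lunge(n: 31) : 1876-12-23
% 3. almanac lunge(n: -6) : 1876-06-23
% 4. almanac lastday() : 1876-06-30
% 5. almanac dayname() : Friday
% 6. almanac lunge(n: -32) : 1873-10-30
% 7. almanac lunge(n: -27) : 1871-07-30
% 8. almanac roll(n: 199) : 1872-02-14
% 9. almanac lastday() : 1872-02-29
% 10. almanac anchor(d: 2224-03-12) : 2224-03-12
% 11. almanac lunge(n: 17) : 2225-08-12
% 12. almanac anchor(d: 1804-02-28) : 1804-02-28

Answer: 1876-06-30


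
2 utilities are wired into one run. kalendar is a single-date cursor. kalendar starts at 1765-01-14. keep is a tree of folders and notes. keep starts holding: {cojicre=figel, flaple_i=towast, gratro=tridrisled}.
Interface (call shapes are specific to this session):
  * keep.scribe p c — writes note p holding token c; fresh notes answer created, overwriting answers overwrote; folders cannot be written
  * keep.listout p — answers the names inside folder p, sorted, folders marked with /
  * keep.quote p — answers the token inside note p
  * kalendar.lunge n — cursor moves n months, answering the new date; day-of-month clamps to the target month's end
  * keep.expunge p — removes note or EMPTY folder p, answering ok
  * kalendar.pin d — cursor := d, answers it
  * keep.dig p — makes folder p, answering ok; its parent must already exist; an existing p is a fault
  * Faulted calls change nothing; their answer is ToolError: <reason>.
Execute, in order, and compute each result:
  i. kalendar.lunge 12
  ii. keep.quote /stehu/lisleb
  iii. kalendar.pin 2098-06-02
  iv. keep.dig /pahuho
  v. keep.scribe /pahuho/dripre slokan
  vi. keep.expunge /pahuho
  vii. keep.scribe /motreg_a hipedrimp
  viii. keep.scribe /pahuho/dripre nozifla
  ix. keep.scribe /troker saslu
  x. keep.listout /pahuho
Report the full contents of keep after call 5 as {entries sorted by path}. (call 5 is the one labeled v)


Answer: {cojicre=figel, flaple_i=towast, gratro=tridrisled, pahuho/, pahuho/dripre=slokan}

Derivation:
-- 1. kalendar.lunge(n: 12) : 1766-01-14
-- 2. keep.quote(p: /stehu/lisleb) : ToolError: not found
-- 3. kalendar.pin(d: 2098-06-02) : 2098-06-02
-- 4. keep.dig(p: /pahuho) : ok
-- 5. keep.scribe(p: /pahuho/dripre, c: slokan) : created
-- 6. keep.expunge(p: /pahuho) : ToolError: not empty
-- 7. keep.scribe(p: /motreg_a, c: hipedrimp) : created
-- 8. keep.scribe(p: /pahuho/dripre, c: nozifla) : overwrote
-- 9. keep.scribe(p: /troker, c: saslu) : created
-- 10. keep.listout(p: /pahuho) : [dripre]


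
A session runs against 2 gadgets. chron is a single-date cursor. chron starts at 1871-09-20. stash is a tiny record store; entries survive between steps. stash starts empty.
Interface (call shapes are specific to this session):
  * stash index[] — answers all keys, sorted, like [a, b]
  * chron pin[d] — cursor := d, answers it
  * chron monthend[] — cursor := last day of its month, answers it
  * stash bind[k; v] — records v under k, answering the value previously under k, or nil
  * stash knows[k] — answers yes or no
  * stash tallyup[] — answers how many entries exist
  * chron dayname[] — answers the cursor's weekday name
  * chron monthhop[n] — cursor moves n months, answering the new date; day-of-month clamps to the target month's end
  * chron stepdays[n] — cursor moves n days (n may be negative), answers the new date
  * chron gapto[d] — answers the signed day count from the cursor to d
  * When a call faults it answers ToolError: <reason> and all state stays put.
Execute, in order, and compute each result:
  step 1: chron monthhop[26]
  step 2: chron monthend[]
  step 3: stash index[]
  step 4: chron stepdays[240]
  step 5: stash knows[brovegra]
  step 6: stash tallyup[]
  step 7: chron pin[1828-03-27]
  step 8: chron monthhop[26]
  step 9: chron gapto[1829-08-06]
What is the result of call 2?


Step: chron monthhop[n→26]
Result: 1873-11-20
Step: chron monthend[]
Result: 1873-11-30
Step: stash index[]
Result: []
Step: chron stepdays[n→240]
Result: 1874-07-28
Step: stash knows[k→brovegra]
Result: no
Step: stash tallyup[]
Result: 0
Step: chron pin[d→1828-03-27]
Result: 1828-03-27
Step: chron monthhop[n→26]
Result: 1830-05-27
Step: chron gapto[d→1829-08-06]
Result: -294

Answer: 1873-11-30


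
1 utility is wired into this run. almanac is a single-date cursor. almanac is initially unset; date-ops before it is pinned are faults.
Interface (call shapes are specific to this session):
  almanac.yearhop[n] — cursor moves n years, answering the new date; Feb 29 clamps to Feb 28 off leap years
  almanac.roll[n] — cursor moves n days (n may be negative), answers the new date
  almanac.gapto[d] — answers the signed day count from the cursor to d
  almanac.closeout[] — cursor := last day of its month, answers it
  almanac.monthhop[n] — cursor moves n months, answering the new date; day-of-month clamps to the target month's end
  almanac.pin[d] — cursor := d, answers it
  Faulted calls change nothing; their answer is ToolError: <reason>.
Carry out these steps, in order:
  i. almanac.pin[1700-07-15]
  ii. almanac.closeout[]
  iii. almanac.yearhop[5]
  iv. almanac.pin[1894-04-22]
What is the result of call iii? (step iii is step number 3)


Answer: 1705-07-31

Derivation:
[in] almanac.pin d='1700-07-15'
:: 1700-07-15
[in] almanac.closeout
:: 1700-07-31
[in] almanac.yearhop n='5'
:: 1705-07-31
[in] almanac.pin d='1894-04-22'
:: 1894-04-22


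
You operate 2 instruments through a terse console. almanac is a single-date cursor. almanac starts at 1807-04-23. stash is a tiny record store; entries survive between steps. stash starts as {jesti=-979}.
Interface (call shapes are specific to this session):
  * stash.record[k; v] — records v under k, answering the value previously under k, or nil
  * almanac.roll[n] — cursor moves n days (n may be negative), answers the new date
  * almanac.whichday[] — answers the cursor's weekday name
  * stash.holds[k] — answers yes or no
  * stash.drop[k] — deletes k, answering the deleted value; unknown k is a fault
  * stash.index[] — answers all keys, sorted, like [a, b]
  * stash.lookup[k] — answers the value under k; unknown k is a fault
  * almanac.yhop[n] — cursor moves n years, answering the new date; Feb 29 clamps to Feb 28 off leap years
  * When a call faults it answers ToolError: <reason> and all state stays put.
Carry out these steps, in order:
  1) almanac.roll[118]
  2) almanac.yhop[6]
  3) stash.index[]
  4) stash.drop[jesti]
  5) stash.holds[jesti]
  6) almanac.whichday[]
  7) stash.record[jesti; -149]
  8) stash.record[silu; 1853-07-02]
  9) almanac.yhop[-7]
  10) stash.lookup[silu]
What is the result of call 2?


-- 1. almanac.roll(n=118) ~> 1807-08-19
-- 2. almanac.yhop(n=6) ~> 1813-08-19
-- 3. stash.index() ~> [jesti]
-- 4. stash.drop(k=jesti) ~> -979
-- 5. stash.holds(k=jesti) ~> no
-- 6. almanac.whichday() ~> Thursday
-- 7. stash.record(k=jesti, v=-149) ~> nil
-- 8. stash.record(k=silu, v=1853-07-02) ~> nil
-- 9. almanac.yhop(n=-7) ~> 1806-08-19
-- 10. stash.lookup(k=silu) ~> 1853-07-02

Answer: 1813-08-19


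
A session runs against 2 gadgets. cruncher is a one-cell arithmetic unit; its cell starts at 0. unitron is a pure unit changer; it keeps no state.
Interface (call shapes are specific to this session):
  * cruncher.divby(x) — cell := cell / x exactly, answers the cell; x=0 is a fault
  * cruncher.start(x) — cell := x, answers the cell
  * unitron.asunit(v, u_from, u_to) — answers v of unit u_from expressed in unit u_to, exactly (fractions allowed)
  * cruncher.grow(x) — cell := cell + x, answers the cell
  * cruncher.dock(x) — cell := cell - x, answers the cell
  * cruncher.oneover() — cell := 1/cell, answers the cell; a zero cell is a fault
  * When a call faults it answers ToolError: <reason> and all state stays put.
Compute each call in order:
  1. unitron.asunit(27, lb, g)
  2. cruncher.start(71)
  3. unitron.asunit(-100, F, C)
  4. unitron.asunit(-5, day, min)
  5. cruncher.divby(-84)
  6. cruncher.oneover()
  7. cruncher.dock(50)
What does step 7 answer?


Using asunit passing v→27, u_from→lb, u_to→g, — result: 1224699399/100000.
I invoke start passing x→71, and see 71.
I use asunit passing v→-100, u_from→F, u_to→C, which returns -220/3.
Then asunit passing v→-5, u_from→day, u_to→min, and observe -7200.
Next I call divby passing x→-84, → -71/84.
I run oneover, giving -84/71.
Now I run dock passing x→50, yielding -3634/71.

Answer: -3634/71


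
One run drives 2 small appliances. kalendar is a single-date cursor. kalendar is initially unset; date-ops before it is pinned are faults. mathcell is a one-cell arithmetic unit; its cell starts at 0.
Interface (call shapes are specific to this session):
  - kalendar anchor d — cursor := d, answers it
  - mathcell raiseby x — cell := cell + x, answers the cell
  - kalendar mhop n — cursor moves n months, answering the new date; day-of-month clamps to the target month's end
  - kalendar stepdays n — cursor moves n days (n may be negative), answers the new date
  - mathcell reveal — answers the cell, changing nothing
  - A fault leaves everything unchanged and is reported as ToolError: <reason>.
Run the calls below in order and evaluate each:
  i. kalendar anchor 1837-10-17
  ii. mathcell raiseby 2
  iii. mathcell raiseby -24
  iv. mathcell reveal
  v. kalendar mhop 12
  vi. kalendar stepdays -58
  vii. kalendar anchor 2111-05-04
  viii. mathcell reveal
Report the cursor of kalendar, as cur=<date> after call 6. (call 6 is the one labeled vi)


Next I call kalendar anchor with 1837-10-17, → 1837-10-17.
Next I call mathcell raiseby with 2, and get 2.
I invoke mathcell raiseby with -24, — result: -22.
I call mathcell reveal, giving -22.
Calling kalendar mhop with 12, yielding 1838-10-17.
Calling kalendar stepdays with -58, yielding 1838-08-20.
Next I call kalendar anchor with 2111-05-04, which returns 2111-05-04.
Then mathcell reveal: -22.

Answer: cur=1838-08-20


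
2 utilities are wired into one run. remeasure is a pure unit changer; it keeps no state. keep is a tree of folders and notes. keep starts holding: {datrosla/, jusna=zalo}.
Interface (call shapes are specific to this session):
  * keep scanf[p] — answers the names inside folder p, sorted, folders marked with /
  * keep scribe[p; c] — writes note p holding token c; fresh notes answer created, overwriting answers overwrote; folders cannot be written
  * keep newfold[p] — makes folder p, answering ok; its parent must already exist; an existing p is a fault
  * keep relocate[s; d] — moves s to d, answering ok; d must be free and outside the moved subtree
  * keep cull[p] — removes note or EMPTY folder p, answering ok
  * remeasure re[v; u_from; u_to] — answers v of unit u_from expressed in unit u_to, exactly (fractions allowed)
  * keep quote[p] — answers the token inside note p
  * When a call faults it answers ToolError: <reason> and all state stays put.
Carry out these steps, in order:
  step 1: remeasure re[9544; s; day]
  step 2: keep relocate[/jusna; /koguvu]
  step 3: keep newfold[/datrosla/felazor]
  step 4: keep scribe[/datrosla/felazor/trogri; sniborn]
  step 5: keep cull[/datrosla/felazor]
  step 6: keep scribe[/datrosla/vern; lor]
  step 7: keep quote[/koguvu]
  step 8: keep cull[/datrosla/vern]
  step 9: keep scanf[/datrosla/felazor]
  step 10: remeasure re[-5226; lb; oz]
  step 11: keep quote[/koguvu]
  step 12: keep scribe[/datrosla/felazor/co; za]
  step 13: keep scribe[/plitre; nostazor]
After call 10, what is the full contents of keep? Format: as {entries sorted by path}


Invoking remeasure re(v=9544, u_from=s, u_to=day), which returns 1193/10800.
Now I run keep relocate(s=/jusna, d=/koguvu), → ok.
Calling keep newfold(p=/datrosla/felazor), → ok.
I use keep scribe(p=/datrosla/felazor/trogri, c=sniborn): created.
Then keep cull(p=/datrosla/felazor), giving ToolError: not empty.
I use keep scribe(p=/datrosla/vern, c=lor), and observe created.
I invoke keep quote(p=/koguvu), yielding zalo.
I try keep cull(p=/datrosla/vern), yielding ok.
Using keep scanf(p=/datrosla/felazor), giving [trogri].
I run remeasure re(v=-5226, u_from=lb, u_to=oz): -83616.
I try keep quote(p=/koguvu), giving zalo.
Next I call keep scribe(p=/datrosla/felazor/co, c=za), which returns created.
Invoking keep scribe(p=/plitre, c=nostazor), — result: created.

Answer: {datrosla/, datrosla/felazor/, datrosla/felazor/trogri=sniborn, koguvu=zalo}


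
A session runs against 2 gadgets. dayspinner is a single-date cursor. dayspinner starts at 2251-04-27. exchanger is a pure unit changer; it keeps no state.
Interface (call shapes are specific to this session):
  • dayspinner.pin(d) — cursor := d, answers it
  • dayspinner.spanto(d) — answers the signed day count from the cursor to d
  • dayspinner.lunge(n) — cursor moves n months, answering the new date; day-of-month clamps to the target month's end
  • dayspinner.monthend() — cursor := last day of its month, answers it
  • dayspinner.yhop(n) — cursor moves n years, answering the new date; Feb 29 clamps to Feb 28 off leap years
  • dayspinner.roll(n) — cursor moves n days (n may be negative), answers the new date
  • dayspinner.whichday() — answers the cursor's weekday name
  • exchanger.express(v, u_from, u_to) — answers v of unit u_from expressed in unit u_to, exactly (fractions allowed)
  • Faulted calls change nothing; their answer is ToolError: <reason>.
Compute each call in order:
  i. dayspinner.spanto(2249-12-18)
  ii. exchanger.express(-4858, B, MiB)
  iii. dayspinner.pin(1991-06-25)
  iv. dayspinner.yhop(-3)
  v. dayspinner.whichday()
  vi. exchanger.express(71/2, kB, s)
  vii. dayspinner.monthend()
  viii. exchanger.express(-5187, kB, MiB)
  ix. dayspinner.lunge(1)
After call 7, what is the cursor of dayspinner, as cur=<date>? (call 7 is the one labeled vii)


Answer: cur=1988-06-30

Derivation:
Then dayspinner.spanto on d→2249-12-18, and see -495.
Using exchanger.express on v→-4858, u_from→B, u_to→MiB, and observe -2429/524288.
Next I call dayspinner.pin on d→1991-06-25, which returns 1991-06-25.
Calling dayspinner.yhop on n→-3, yielding 1988-06-25.
I call dayspinner.whichday, yielding Saturday.
I try exchanger.express on v→71/2, u_from→kB, u_to→s, which returns ToolError: incompatible units.
I try dayspinner.monthend(), → 1988-06-30.
I invoke exchanger.express on v→-5187, u_from→kB, u_to→MiB, and observe -648375/131072.
Invoking dayspinner.lunge on n→1, and get 1988-07-30.


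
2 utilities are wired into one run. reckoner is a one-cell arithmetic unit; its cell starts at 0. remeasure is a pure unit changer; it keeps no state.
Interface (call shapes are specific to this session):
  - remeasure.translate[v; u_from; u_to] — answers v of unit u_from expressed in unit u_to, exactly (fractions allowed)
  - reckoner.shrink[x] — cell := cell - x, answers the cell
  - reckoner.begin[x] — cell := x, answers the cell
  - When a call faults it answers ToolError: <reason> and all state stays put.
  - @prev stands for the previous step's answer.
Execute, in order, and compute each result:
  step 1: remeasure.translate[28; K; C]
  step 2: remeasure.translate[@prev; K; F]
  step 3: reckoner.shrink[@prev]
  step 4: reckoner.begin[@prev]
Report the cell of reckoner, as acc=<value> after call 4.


Act: remeasure.translate[v=28; u_from=K; u_to=C]
Obs: -4903/20
Act: remeasure.translate[v=@prev; u_from=K; u_to=F]
Obs: -45047/50
Act: reckoner.shrink[x=@prev]
Obs: 45047/50
Act: reckoner.begin[x=@prev]
Obs: 45047/50

Answer: acc=45047/50


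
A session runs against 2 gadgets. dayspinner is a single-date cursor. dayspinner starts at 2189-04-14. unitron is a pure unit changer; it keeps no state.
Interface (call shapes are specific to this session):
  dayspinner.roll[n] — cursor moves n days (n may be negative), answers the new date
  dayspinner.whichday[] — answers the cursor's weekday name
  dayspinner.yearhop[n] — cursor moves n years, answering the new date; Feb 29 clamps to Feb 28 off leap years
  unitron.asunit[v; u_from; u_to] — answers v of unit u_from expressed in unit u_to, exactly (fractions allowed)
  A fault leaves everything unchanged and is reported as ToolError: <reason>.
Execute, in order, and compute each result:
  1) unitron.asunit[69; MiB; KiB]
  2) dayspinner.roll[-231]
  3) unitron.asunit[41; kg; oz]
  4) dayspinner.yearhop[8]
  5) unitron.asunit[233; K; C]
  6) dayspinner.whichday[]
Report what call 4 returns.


Answer: 2196-08-26

Derivation:
I invoke asunit using 69, MiB, KiB, giving 70656.
Using roll using -231, yielding 2188-08-26.
Now I run asunit using 41, kg, oz, yielding 65600000000/45359237.
I try yearhop using 8: 2196-08-26.
Then asunit using 233, K, C, which returns -803/20.
Next I call whichday, — result: Friday.


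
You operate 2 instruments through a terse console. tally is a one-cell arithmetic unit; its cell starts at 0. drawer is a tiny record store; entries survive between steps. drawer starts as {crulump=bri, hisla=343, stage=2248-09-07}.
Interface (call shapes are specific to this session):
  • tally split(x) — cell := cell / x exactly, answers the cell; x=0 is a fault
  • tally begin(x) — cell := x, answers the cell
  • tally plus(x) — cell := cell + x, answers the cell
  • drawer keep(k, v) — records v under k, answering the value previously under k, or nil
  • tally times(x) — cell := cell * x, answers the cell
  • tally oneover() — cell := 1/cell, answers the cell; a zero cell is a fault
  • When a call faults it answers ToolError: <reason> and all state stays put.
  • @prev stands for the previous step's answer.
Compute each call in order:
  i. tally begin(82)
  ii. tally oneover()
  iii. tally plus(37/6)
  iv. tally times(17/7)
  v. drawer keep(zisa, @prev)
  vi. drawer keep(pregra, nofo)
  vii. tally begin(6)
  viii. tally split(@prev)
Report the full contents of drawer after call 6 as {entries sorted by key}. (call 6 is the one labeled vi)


I use tally begin on x→82, and get 82.
I use tally oneover, which returns 1/82.
Calling tally plus on x→37/6, which returns 760/123.
I call tally times on x→17/7, and get 12920/861.
I invoke drawer keep on k→zisa, v→@prev, → nil.
Now I run drawer keep on k→pregra, v→nofo, and observe nil.
Then tally begin on x→6, and get 6.
Next I call tally split on x→@prev, and see 1.

Answer: {crulump=bri, hisla=343, pregra=nofo, stage=2248-09-07, zisa=12920/861}


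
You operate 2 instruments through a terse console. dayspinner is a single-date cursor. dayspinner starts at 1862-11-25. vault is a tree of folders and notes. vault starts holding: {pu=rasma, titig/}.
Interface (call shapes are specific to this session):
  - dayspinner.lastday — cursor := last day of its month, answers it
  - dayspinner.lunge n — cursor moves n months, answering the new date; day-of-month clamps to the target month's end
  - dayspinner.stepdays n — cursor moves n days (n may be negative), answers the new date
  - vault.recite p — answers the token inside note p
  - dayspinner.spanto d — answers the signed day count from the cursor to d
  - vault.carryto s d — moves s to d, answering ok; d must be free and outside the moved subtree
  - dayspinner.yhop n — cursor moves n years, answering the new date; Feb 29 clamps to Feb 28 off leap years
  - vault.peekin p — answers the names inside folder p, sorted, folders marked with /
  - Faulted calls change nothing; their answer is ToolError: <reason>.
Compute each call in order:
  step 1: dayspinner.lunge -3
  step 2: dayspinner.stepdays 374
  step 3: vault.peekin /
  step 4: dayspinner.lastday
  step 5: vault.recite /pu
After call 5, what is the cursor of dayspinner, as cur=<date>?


>> dayspinner.lunge(n: -3)
<< 1862-08-25
>> dayspinner.stepdays(n: 374)
<< 1863-09-03
>> vault.peekin(p: /)
<< [pu, titig/]
>> dayspinner.lastday()
<< 1863-09-30
>> vault.recite(p: /pu)
<< rasma

Answer: cur=1863-09-30


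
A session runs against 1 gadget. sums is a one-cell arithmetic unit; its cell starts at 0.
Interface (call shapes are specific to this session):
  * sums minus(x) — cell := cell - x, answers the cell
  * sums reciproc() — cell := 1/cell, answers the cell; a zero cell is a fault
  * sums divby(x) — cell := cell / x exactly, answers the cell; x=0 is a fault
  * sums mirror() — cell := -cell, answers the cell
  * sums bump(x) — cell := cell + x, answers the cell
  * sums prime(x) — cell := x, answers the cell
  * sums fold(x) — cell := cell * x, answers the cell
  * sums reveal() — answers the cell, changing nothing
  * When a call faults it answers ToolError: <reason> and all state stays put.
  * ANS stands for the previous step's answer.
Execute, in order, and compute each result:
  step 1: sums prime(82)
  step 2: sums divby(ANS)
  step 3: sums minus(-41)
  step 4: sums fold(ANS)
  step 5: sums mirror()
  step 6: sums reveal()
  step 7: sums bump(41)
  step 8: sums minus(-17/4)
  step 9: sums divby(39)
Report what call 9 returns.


Answer: -6875/156

Derivation:
Invoking sums prime(82), → 82.
I invoke sums divby(ANS), and observe 1.
Invoking sums minus(-41), yielding 42.
Now I run sums fold(ANS), and observe 1764.
Then sums mirror(), and see -1764.
Using sums reveal: -1764.
I try sums bump(41), and see -1723.
I invoke sums minus(-17/4), and get -6875/4.
Next I call sums divby(39), giving -6875/156.


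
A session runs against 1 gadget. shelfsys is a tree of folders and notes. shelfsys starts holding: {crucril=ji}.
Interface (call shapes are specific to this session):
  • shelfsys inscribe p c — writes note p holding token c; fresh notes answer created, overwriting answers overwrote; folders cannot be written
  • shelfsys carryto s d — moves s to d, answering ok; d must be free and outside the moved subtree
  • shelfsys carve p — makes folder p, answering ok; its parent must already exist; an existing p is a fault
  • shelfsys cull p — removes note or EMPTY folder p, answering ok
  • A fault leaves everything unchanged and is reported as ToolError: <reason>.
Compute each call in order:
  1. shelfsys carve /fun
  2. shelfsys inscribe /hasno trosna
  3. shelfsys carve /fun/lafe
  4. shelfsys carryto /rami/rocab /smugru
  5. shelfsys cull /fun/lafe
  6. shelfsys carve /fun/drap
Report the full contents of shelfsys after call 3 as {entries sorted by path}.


==> shelfsys carve(p=/fun)
<== ok
==> shelfsys inscribe(p=/hasno, c=trosna)
<== created
==> shelfsys carve(p=/fun/lafe)
<== ok
==> shelfsys carryto(s=/rami/rocab, d=/smugru)
<== ToolError: not found
==> shelfsys cull(p=/fun/lafe)
<== ok
==> shelfsys carve(p=/fun/drap)
<== ok

Answer: {crucril=ji, fun/, fun/lafe/, hasno=trosna}


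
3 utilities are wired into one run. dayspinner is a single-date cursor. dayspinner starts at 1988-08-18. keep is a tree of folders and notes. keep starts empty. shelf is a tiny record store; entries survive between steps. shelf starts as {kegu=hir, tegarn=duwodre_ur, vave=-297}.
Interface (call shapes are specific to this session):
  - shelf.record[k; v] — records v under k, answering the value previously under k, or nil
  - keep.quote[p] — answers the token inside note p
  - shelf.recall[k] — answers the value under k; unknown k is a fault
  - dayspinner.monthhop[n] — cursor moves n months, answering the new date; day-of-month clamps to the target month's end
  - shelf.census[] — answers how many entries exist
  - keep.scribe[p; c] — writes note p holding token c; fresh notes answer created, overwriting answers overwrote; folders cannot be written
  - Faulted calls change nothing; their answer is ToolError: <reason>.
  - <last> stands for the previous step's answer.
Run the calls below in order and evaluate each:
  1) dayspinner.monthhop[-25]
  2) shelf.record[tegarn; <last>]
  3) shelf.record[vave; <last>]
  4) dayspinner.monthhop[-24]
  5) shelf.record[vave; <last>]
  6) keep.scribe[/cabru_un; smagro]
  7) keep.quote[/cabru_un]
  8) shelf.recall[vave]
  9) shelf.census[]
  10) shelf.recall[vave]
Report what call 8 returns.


% monthhop(n='-25') => 1986-07-18
% record(k='tegarn', v='<last>') => duwodre_ur
% record(k='vave', v='<last>') => -297
% monthhop(n='-24') => 1984-07-18
% record(k='vave', v='<last>') => duwodre_ur
% scribe(p='/cabru_un', c='smagro') => created
% quote(p='/cabru_un') => smagro
% recall(k='vave') => 1984-07-18
% census() => 3
% recall(k='vave') => 1984-07-18

Answer: 1984-07-18
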